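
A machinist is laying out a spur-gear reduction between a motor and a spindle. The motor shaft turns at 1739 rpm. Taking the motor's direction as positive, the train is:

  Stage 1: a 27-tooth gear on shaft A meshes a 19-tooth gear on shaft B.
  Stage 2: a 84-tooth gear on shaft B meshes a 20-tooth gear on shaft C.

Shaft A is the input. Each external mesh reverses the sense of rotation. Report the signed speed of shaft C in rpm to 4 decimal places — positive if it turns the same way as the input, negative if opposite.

+10379.0842 rpm (same as input, |ω| = 10379.0842 rpm)

Stage 1 [27T→19T]: ω = 1739.0000×27/19 = 2471.2105 rpm, dir flips to −; running = −2471.2105
Stage 2 [84T→20T]: ω = 2471.2105×84/20 = 10379.0842 rpm, dir flips to +; running = +10379.0842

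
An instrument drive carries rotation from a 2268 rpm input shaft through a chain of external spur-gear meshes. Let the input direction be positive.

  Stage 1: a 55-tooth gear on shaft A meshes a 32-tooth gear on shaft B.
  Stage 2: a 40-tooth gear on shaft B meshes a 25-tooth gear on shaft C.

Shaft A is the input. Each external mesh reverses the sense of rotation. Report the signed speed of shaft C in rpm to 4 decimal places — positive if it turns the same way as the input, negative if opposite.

+6237.0000 rpm (same as input, |ω| = 6237.0000 rpm)

Stage 1 [55T→32T]: ω = 2268.0000×55/32 = 3898.1250 rpm, dir flips to −; running = −3898.1250
Stage 2 [40T→25T]: ω = 3898.1250×40/25 = 6237.0000 rpm, dir flips to +; running = +6237.0000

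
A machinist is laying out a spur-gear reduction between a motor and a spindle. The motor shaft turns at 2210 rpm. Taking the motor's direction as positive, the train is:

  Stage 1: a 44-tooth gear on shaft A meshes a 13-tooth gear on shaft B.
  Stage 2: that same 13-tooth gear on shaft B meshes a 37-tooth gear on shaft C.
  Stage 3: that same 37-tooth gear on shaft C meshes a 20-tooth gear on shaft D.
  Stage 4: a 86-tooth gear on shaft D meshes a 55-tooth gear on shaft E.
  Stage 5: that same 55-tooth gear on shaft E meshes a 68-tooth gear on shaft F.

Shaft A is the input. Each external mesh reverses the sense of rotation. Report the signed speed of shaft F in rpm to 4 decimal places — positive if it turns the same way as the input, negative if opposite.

Stage 1 [44T→13T]: ω = 2210.0000×44/13 = 7480.0000 rpm, dir flips to −; running = −7480.0000
Stage 2 [13T→37T]: ω = 7480.0000×13/37 = 2628.1081 rpm, dir flips to +; running = +2628.1081
Stage 3 [37T→20T]: ω = 2628.1081×37/20 = 4862.0000 rpm, dir flips to −; running = −4862.0000
Stage 4 [86T→55T]: ω = 4862.0000×86/55 = 7602.4000 rpm, dir flips to +; running = +7602.4000
Stage 5 [55T→68T]: ω = 7602.4000×55/68 = 6149.0000 rpm, dir flips to −; running = −6149.0000

-6149.0000 rpm (opposite to input, |ω| = 6149.0000 rpm)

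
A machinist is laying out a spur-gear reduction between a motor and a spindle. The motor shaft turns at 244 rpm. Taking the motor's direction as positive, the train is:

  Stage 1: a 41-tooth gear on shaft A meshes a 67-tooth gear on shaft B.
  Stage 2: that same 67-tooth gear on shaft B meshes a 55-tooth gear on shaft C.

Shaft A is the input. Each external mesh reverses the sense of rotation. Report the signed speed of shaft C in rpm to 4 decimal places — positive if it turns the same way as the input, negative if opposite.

+181.8909 rpm (same as input, |ω| = 181.8909 rpm)

Stage 1 [41T→67T]: ω = 244.0000×41/67 = 149.3134 rpm, dir flips to −; running = −149.3134
Stage 2 [67T→55T]: ω = 149.3134×67/55 = 181.8909 rpm, dir flips to +; running = +181.8909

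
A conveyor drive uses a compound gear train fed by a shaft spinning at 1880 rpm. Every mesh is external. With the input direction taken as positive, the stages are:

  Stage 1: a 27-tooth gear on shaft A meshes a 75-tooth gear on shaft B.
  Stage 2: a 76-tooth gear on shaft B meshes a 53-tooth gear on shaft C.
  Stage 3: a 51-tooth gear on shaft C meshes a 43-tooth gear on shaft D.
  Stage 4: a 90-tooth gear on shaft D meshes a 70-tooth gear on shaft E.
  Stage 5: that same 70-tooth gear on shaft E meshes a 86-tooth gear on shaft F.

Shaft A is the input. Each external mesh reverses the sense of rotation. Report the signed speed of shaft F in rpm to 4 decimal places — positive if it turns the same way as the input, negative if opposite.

-1204.6028 rpm (opposite to input, |ω| = 1204.6028 rpm)

Stage 1 [27T→75T]: ω = 1880.0000×27/75 = 676.8000 rpm, dir flips to −; running = −676.8000
Stage 2 [76T→53T]: ω = 676.8000×76/53 = 970.5057 rpm, dir flips to +; running = +970.5057
Stage 3 [51T→43T]: ω = 970.5057×51/43 = 1151.0649 rpm, dir flips to −; running = −1151.0649
Stage 4 [90T→70T]: ω = 1151.0649×90/70 = 1479.9405 rpm, dir flips to +; running = +1479.9405
Stage 5 [70T→86T]: ω = 1479.9405×70/86 = 1204.6028 rpm, dir flips to −; running = −1204.6028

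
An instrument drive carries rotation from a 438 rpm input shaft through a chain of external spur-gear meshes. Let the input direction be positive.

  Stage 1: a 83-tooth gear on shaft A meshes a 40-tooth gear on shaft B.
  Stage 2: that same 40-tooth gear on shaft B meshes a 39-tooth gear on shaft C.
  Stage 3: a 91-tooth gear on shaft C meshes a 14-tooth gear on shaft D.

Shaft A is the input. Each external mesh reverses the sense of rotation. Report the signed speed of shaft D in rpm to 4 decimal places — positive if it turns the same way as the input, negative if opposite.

-6059.0000 rpm (opposite to input, |ω| = 6059.0000 rpm)

Stage 1 [83T→40T]: ω = 438.0000×83/40 = 908.8500 rpm, dir flips to −; running = −908.8500
Stage 2 [40T→39T]: ω = 908.8500×40/39 = 932.1538 rpm, dir flips to +; running = +932.1538
Stage 3 [91T→14T]: ω = 932.1538×91/14 = 6059.0000 rpm, dir flips to −; running = −6059.0000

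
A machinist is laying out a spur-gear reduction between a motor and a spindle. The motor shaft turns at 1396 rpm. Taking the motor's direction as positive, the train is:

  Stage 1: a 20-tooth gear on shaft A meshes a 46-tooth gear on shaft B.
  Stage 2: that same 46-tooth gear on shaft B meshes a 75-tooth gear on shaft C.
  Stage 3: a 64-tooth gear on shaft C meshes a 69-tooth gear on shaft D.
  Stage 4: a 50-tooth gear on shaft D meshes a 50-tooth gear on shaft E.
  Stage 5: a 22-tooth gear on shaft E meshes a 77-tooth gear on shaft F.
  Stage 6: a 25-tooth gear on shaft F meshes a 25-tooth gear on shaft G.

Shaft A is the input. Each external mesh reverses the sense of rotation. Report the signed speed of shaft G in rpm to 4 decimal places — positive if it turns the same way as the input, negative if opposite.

Stage 1 [20T→46T]: ω = 1396.0000×20/46 = 606.9565 rpm, dir flips to −; running = −606.9565
Stage 2 [46T→75T]: ω = 606.9565×46/75 = 372.2667 rpm, dir flips to +; running = +372.2667
Stage 3 [64T→69T]: ω = 372.2667×64/69 = 345.2908 rpm, dir flips to −; running = −345.2908
Stage 4 [50T→50T]: ω = 345.2908×50/50 = 345.2908 rpm, dir flips to +; running = +345.2908
Stage 5 [22T→77T]: ω = 345.2908×22/77 = 98.6545 rpm, dir flips to −; running = −98.6545
Stage 6 [25T→25T]: ω = 98.6545×25/25 = 98.6545 rpm, dir flips to +; running = +98.6545

+98.6545 rpm (same as input, |ω| = 98.6545 rpm)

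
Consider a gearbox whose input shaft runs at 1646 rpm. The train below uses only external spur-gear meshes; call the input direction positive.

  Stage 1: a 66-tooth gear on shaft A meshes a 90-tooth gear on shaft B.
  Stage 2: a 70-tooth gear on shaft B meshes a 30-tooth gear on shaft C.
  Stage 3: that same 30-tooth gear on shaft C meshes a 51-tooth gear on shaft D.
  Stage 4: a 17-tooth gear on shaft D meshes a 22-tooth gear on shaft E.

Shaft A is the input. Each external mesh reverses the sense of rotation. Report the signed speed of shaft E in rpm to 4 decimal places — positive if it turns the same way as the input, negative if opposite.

Stage 1 [66T→90T]: ω = 1646.0000×66/90 = 1207.0667 rpm, dir flips to −; running = −1207.0667
Stage 2 [70T→30T]: ω = 1207.0667×70/30 = 2816.4889 rpm, dir flips to +; running = +2816.4889
Stage 3 [30T→51T]: ω = 2816.4889×30/51 = 1656.7582 rpm, dir flips to −; running = −1656.7582
Stage 4 [17T→22T]: ω = 1656.7582×17/22 = 1280.2222 rpm, dir flips to +; running = +1280.2222

+1280.2222 rpm (same as input, |ω| = 1280.2222 rpm)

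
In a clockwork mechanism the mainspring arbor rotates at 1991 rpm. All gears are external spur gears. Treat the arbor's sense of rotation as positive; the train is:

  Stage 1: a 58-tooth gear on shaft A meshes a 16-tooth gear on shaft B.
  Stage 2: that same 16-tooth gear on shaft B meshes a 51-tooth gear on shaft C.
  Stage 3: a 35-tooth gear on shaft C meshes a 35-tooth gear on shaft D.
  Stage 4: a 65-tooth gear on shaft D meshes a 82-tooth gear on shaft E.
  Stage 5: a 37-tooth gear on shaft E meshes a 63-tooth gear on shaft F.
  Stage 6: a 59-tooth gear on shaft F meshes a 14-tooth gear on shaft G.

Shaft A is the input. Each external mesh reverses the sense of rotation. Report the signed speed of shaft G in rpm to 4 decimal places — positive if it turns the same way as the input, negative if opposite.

+4442.3598 rpm (same as input, |ω| = 4442.3598 rpm)

Stage 1 [58T→16T]: ω = 1991.0000×58/16 = 7217.3750 rpm, dir flips to −; running = −7217.3750
Stage 2 [16T→51T]: ω = 7217.3750×16/51 = 2264.2745 rpm, dir flips to +; running = +2264.2745
Stage 3 [35T→35T]: ω = 2264.2745×35/35 = 2264.2745 rpm, dir flips to −; running = −2264.2745
Stage 4 [65T→82T]: ω = 2264.2745×65/82 = 1794.8517 rpm, dir flips to +; running = +1794.8517
Stage 5 [37T→63T]: ω = 1794.8517×37/63 = 1054.1193 rpm, dir flips to −; running = −1054.1193
Stage 6 [59T→14T]: ω = 1054.1193×59/14 = 4442.3598 rpm, dir flips to +; running = +4442.3598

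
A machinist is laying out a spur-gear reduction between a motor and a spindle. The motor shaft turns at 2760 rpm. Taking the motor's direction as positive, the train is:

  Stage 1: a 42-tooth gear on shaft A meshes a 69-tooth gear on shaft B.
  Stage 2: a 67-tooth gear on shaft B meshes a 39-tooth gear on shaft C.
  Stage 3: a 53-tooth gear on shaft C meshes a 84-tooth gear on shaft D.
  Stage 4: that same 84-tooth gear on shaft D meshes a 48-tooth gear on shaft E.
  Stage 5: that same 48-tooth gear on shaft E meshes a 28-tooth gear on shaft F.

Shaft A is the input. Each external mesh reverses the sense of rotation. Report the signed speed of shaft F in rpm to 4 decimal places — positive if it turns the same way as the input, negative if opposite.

-5463.0769 rpm (opposite to input, |ω| = 5463.0769 rpm)

Stage 1 [42T→69T]: ω = 2760.0000×42/69 = 1680.0000 rpm, dir flips to −; running = −1680.0000
Stage 2 [67T→39T]: ω = 1680.0000×67/39 = 2886.1538 rpm, dir flips to +; running = +2886.1538
Stage 3 [53T→84T]: ω = 2886.1538×53/84 = 1821.0256 rpm, dir flips to −; running = −1821.0256
Stage 4 [84T→48T]: ω = 1821.0256×84/48 = 3186.7949 rpm, dir flips to +; running = +3186.7949
Stage 5 [48T→28T]: ω = 3186.7949×48/28 = 5463.0769 rpm, dir flips to −; running = −5463.0769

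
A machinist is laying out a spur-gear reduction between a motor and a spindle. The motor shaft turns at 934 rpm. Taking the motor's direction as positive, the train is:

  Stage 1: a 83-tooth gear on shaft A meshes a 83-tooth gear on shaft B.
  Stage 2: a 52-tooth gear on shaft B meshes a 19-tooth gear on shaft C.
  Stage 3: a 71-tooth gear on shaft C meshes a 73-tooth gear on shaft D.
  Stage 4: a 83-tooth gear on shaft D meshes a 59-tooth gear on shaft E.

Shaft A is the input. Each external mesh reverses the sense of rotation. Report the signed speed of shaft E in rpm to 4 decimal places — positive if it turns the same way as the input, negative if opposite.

+3497.5037 rpm (same as input, |ω| = 3497.5037 rpm)

Stage 1 [83T→83T]: ω = 934.0000×83/83 = 934.0000 rpm, dir flips to −; running = −934.0000
Stage 2 [52T→19T]: ω = 934.0000×52/19 = 2556.2105 rpm, dir flips to +; running = +2556.2105
Stage 3 [71T→73T]: ω = 2556.2105×71/73 = 2486.1774 rpm, dir flips to −; running = −2486.1774
Stage 4 [83T→59T]: ω = 2486.1774×83/59 = 3497.5037 rpm, dir flips to +; running = +3497.5037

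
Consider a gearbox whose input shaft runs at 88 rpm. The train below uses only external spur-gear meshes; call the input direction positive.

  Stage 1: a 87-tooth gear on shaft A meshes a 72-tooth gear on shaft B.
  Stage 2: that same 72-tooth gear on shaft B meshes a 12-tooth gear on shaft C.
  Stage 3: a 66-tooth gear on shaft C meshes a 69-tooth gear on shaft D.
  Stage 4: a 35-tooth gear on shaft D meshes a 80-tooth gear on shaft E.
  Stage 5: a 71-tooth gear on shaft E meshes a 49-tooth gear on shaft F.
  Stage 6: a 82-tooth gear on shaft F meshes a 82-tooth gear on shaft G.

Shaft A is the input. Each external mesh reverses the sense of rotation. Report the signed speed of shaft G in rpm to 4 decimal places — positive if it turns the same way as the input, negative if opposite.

+386.8618 rpm (same as input, |ω| = 386.8618 rpm)

Stage 1 [87T→72T]: ω = 88.0000×87/72 = 106.3333 rpm, dir flips to −; running = −106.3333
Stage 2 [72T→12T]: ω = 106.3333×72/12 = 638.0000 rpm, dir flips to +; running = +638.0000
Stage 3 [66T→69T]: ω = 638.0000×66/69 = 610.2609 rpm, dir flips to −; running = −610.2609
Stage 4 [35T→80T]: ω = 610.2609×35/80 = 266.9891 rpm, dir flips to +; running = +266.9891
Stage 5 [71T→49T]: ω = 266.9891×71/49 = 386.8618 rpm, dir flips to −; running = −386.8618
Stage 6 [82T→82T]: ω = 386.8618×82/82 = 386.8618 rpm, dir flips to +; running = +386.8618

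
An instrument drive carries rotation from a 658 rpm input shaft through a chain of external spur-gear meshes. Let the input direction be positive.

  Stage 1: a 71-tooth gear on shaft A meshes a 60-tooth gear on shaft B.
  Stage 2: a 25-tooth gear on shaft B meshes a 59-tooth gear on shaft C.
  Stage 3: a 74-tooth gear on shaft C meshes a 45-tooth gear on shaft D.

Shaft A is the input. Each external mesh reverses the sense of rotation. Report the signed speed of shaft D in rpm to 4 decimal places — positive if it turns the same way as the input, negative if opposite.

Stage 1 [71T→60T]: ω = 658.0000×71/60 = 778.6333 rpm, dir flips to −; running = −778.6333
Stage 2 [25T→59T]: ω = 778.6333×25/59 = 329.9294 rpm, dir flips to +; running = +329.9294
Stage 3 [74T→45T]: ω = 329.9294×74/45 = 542.5505 rpm, dir flips to −; running = −542.5505

-542.5505 rpm (opposite to input, |ω| = 542.5505 rpm)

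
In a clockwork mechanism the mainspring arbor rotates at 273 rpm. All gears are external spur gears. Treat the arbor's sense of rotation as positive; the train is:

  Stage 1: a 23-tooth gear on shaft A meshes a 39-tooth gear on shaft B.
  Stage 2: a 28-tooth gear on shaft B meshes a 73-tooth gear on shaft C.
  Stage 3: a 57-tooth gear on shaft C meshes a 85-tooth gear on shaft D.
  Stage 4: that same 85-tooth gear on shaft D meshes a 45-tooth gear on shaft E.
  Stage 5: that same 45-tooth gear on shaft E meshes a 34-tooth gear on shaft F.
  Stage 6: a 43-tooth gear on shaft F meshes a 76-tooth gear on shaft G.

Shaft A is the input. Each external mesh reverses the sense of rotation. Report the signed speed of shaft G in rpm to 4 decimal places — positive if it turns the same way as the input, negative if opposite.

+58.5749 rpm (same as input, |ω| = 58.5749 rpm)

Stage 1 [23T→39T]: ω = 273.0000×23/39 = 161.0000 rpm, dir flips to −; running = −161.0000
Stage 2 [28T→73T]: ω = 161.0000×28/73 = 61.7534 rpm, dir flips to +; running = +61.7534
Stage 3 [57T→85T]: ω = 61.7534×57/85 = 41.4111 rpm, dir flips to −; running = −41.4111
Stage 4 [85T→45T]: ω = 41.4111×85/45 = 78.2210 rpm, dir flips to +; running = +78.2210
Stage 5 [45T→34T]: ω = 78.2210×45/34 = 103.5278 rpm, dir flips to −; running = −103.5278
Stage 6 [43T→76T]: ω = 103.5278×43/76 = 58.5749 rpm, dir flips to +; running = +58.5749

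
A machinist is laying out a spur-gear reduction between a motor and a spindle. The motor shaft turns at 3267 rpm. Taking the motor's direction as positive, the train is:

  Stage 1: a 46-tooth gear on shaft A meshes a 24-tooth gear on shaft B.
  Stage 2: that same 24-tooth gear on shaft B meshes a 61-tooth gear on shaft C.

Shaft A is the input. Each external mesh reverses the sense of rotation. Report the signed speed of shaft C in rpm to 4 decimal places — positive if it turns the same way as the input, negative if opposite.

+2463.6393 rpm (same as input, |ω| = 2463.6393 rpm)

Stage 1 [46T→24T]: ω = 3267.0000×46/24 = 6261.7500 rpm, dir flips to −; running = −6261.7500
Stage 2 [24T→61T]: ω = 6261.7500×24/61 = 2463.6393 rpm, dir flips to +; running = +2463.6393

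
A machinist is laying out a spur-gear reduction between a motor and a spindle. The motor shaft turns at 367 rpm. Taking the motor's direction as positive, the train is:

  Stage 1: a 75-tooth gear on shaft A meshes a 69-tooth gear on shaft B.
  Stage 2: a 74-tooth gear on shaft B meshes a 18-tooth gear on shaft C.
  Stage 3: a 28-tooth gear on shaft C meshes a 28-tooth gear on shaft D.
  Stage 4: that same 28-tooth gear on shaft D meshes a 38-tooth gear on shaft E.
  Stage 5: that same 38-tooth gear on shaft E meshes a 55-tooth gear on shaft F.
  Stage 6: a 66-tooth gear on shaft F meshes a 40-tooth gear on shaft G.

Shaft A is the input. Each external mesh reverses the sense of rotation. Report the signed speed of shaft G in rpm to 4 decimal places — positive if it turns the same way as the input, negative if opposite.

Stage 1 [75T→69T]: ω = 367.0000×75/69 = 398.9130 rpm, dir flips to −; running = −398.9130
Stage 2 [74T→18T]: ω = 398.9130×74/18 = 1639.9758 rpm, dir flips to +; running = +1639.9758
Stage 3 [28T→28T]: ω = 1639.9758×28/28 = 1639.9758 rpm, dir flips to −; running = −1639.9758
Stage 4 [28T→38T]: ω = 1639.9758×28/38 = 1208.4033 rpm, dir flips to +; running = +1208.4033
Stage 5 [38T→55T]: ω = 1208.4033×38/55 = 834.8968 rpm, dir flips to −; running = −834.8968
Stage 6 [66T→40T]: ω = 834.8968×66/40 = 1377.5797 rpm, dir flips to +; running = +1377.5797

+1377.5797 rpm (same as input, |ω| = 1377.5797 rpm)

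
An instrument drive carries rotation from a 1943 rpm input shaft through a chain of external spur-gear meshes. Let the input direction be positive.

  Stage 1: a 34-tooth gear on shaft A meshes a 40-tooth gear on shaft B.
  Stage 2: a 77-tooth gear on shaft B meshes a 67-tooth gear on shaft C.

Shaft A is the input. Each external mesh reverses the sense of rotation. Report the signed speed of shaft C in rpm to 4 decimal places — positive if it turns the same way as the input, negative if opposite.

+1898.0500 rpm (same as input, |ω| = 1898.0500 rpm)

Stage 1 [34T→40T]: ω = 1943.0000×34/40 = 1651.5500 rpm, dir flips to −; running = −1651.5500
Stage 2 [77T→67T]: ω = 1651.5500×77/67 = 1898.0500 rpm, dir flips to +; running = +1898.0500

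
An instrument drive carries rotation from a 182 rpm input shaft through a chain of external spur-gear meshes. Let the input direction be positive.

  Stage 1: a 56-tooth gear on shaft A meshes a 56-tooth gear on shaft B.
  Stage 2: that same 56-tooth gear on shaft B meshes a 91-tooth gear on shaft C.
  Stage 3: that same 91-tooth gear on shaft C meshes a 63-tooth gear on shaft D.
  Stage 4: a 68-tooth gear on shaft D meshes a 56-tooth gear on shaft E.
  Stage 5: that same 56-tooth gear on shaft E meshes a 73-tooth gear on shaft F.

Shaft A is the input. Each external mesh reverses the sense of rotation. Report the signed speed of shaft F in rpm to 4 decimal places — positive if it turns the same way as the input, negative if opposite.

Stage 1 [56T→56T]: ω = 182.0000×56/56 = 182.0000 rpm, dir flips to −; running = −182.0000
Stage 2 [56T→91T]: ω = 182.0000×56/91 = 112.0000 rpm, dir flips to +; running = +112.0000
Stage 3 [91T→63T]: ω = 112.0000×91/63 = 161.7778 rpm, dir flips to −; running = −161.7778
Stage 4 [68T→56T]: ω = 161.7778×68/56 = 196.4444 rpm, dir flips to +; running = +196.4444
Stage 5 [56T→73T]: ω = 196.4444×56/73 = 150.6971 rpm, dir flips to −; running = −150.6971

-150.6971 rpm (opposite to input, |ω| = 150.6971 rpm)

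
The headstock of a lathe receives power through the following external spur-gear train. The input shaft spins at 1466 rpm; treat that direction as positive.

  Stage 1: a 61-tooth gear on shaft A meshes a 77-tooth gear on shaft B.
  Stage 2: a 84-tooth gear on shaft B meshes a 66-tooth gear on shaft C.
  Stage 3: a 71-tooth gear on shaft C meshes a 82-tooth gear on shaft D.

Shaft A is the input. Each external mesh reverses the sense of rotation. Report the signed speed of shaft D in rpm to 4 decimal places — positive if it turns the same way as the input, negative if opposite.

-1279.8319 rpm (opposite to input, |ω| = 1279.8319 rpm)

Stage 1 [61T→77T]: ω = 1466.0000×61/77 = 1161.3766 rpm, dir flips to −; running = −1161.3766
Stage 2 [84T→66T]: ω = 1161.3766×84/66 = 1478.1157 rpm, dir flips to +; running = +1478.1157
Stage 3 [71T→82T]: ω = 1478.1157×71/82 = 1279.8319 rpm, dir flips to −; running = −1279.8319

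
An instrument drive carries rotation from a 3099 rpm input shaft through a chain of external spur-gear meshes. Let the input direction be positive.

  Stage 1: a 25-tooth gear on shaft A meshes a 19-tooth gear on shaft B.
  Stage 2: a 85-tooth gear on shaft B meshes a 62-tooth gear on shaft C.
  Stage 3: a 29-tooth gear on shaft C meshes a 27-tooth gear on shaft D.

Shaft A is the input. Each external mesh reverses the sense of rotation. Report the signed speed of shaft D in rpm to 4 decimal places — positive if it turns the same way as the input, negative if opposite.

Stage 1 [25T→19T]: ω = 3099.0000×25/19 = 4077.6316 rpm, dir flips to −; running = −4077.6316
Stage 2 [85T→62T]: ω = 4077.6316×85/62 = 5590.3014 rpm, dir flips to +; running = +5590.3014
Stage 3 [29T→27T]: ω = 5590.3014×29/27 = 6004.3978 rpm, dir flips to −; running = −6004.3978

-6004.3978 rpm (opposite to input, |ω| = 6004.3978 rpm)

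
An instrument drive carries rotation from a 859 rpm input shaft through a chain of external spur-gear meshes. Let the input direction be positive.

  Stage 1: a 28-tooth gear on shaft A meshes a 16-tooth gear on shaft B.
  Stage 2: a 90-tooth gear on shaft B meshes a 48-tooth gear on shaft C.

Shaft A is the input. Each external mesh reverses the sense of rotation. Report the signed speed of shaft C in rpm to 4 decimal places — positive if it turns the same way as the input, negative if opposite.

Stage 1 [28T→16T]: ω = 859.0000×28/16 = 1503.2500 rpm, dir flips to −; running = −1503.2500
Stage 2 [90T→48T]: ω = 1503.2500×90/48 = 2818.5938 rpm, dir flips to +; running = +2818.5938

+2818.5938 rpm (same as input, |ω| = 2818.5938 rpm)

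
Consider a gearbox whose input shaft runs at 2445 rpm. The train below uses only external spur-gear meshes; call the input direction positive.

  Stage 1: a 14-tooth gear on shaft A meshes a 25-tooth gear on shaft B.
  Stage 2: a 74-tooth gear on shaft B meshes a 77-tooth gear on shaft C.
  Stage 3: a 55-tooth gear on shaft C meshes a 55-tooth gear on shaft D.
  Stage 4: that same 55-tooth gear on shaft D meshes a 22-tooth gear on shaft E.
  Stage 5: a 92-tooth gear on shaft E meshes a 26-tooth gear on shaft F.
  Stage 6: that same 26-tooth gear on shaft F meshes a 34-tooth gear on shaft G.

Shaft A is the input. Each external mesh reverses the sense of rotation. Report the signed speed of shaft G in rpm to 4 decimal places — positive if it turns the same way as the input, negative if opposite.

Stage 1 [14T→25T]: ω = 2445.0000×14/25 = 1369.2000 rpm, dir flips to −; running = −1369.2000
Stage 2 [74T→77T]: ω = 1369.2000×74/77 = 1315.8545 rpm, dir flips to +; running = +1315.8545
Stage 3 [55T→55T]: ω = 1315.8545×55/55 = 1315.8545 rpm, dir flips to −; running = −1315.8545
Stage 4 [55T→22T]: ω = 1315.8545×55/22 = 3289.6364 rpm, dir flips to +; running = +3289.6364
Stage 5 [92T→26T]: ω = 3289.6364×92/26 = 11640.2517 rpm, dir flips to −; running = −11640.2517
Stage 6 [26T→34T]: ω = 11640.2517×26/34 = 8901.3690 rpm, dir flips to +; running = +8901.3690

+8901.3690 rpm (same as input, |ω| = 8901.3690 rpm)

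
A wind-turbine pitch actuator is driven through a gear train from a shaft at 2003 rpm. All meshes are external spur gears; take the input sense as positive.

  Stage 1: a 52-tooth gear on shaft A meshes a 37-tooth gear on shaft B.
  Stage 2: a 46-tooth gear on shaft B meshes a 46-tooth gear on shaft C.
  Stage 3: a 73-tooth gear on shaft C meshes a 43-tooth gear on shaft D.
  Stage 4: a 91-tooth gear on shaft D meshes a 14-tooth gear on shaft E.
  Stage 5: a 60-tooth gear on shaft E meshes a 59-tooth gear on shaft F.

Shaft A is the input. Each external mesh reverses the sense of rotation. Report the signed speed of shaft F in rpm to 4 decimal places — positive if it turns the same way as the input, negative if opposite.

-31589.9958 rpm (opposite to input, |ω| = 31589.9958 rpm)

Stage 1 [52T→37T]: ω = 2003.0000×52/37 = 2815.0270 rpm, dir flips to −; running = −2815.0270
Stage 2 [46T→46T]: ω = 2815.0270×46/46 = 2815.0270 rpm, dir flips to +; running = +2815.0270
Stage 3 [73T→43T]: ω = 2815.0270×73/43 = 4778.9994 rpm, dir flips to −; running = −4778.9994
Stage 4 [91T→14T]: ω = 4778.9994×91/14 = 31063.4959 rpm, dir flips to +; running = +31063.4959
Stage 5 [60T→59T]: ω = 31063.4959×60/59 = 31589.9958 rpm, dir flips to −; running = −31589.9958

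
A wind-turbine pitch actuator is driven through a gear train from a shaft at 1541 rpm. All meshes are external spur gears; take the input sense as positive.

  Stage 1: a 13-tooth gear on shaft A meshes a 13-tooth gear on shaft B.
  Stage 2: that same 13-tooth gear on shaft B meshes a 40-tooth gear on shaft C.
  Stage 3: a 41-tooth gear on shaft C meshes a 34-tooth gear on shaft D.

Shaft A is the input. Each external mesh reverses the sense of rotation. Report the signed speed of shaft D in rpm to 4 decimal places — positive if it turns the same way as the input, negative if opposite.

-603.9360 rpm (opposite to input, |ω| = 603.9360 rpm)

Stage 1 [13T→13T]: ω = 1541.0000×13/13 = 1541.0000 rpm, dir flips to −; running = −1541.0000
Stage 2 [13T→40T]: ω = 1541.0000×13/40 = 500.8250 rpm, dir flips to +; running = +500.8250
Stage 3 [41T→34T]: ω = 500.8250×41/34 = 603.9360 rpm, dir flips to −; running = −603.9360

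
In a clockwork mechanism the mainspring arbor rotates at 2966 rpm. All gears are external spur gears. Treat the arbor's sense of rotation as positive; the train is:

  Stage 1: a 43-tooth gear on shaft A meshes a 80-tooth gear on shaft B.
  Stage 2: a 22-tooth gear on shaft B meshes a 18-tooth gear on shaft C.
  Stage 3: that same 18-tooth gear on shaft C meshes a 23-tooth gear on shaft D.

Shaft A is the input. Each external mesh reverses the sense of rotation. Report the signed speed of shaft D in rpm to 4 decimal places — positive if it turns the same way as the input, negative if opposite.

-1524.9109 rpm (opposite to input, |ω| = 1524.9109 rpm)

Stage 1 [43T→80T]: ω = 2966.0000×43/80 = 1594.2250 rpm, dir flips to −; running = −1594.2250
Stage 2 [22T→18T]: ω = 1594.2250×22/18 = 1948.4972 rpm, dir flips to +; running = +1948.4972
Stage 3 [18T→23T]: ω = 1948.4972×18/23 = 1524.9109 rpm, dir flips to −; running = −1524.9109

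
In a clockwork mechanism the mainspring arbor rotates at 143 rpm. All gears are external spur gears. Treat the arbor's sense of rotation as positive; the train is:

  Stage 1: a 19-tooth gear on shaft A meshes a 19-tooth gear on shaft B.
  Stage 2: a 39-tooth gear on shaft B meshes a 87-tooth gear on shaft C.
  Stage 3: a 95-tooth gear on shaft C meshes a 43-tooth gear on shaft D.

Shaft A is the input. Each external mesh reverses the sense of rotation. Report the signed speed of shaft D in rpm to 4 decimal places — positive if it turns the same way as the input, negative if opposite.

Stage 1 [19T→19T]: ω = 143.0000×19/19 = 143.0000 rpm, dir flips to −; running = −143.0000
Stage 2 [39T→87T]: ω = 143.0000×39/87 = 64.1034 rpm, dir flips to +; running = +64.1034
Stage 3 [95T→43T]: ω = 64.1034×95/43 = 141.6239 rpm, dir flips to −; running = −141.6239

-141.6239 rpm (opposite to input, |ω| = 141.6239 rpm)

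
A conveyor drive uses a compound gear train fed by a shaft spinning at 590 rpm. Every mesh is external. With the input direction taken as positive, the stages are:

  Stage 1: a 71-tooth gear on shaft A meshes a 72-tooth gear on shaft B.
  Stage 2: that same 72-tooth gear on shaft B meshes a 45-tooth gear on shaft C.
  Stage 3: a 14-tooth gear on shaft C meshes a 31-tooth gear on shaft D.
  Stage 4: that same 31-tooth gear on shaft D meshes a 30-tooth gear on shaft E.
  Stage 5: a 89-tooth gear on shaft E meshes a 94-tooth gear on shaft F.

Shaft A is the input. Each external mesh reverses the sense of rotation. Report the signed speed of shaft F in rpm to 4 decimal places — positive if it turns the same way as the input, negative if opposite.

Stage 1 [71T→72T]: ω = 590.0000×71/72 = 581.8056 rpm, dir flips to −; running = −581.8056
Stage 2 [72T→45T]: ω = 581.8056×72/45 = 930.8889 rpm, dir flips to +; running = +930.8889
Stage 3 [14T→31T]: ω = 930.8889×14/31 = 420.4014 rpm, dir flips to −; running = −420.4014
Stage 4 [31T→30T]: ω = 420.4014×31/30 = 434.4148 rpm, dir flips to +; running = +434.4148
Stage 5 [89T→94T]: ω = 434.4148×89/94 = 411.3076 rpm, dir flips to −; running = −411.3076

-411.3076 rpm (opposite to input, |ω| = 411.3076 rpm)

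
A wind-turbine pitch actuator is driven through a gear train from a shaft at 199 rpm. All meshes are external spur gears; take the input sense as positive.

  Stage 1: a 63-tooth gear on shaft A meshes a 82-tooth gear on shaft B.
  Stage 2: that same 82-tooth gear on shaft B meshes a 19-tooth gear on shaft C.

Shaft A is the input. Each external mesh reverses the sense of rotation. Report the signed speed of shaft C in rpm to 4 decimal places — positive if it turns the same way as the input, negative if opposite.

+659.8421 rpm (same as input, |ω| = 659.8421 rpm)

Stage 1 [63T→82T]: ω = 199.0000×63/82 = 152.8902 rpm, dir flips to −; running = −152.8902
Stage 2 [82T→19T]: ω = 152.8902×82/19 = 659.8421 rpm, dir flips to +; running = +659.8421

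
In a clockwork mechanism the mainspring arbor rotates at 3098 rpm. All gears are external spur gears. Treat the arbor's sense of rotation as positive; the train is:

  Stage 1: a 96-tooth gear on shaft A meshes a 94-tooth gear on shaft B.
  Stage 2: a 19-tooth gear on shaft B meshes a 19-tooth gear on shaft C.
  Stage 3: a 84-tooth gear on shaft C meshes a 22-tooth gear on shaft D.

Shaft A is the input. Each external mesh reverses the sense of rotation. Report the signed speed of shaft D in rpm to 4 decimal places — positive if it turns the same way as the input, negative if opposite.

-12080.4023 rpm (opposite to input, |ω| = 12080.4023 rpm)

Stage 1 [96T→94T]: ω = 3098.0000×96/94 = 3163.9149 rpm, dir flips to −; running = −3163.9149
Stage 2 [19T→19T]: ω = 3163.9149×19/19 = 3163.9149 rpm, dir flips to +; running = +3163.9149
Stage 3 [84T→22T]: ω = 3163.9149×84/22 = 12080.4023 rpm, dir flips to −; running = −12080.4023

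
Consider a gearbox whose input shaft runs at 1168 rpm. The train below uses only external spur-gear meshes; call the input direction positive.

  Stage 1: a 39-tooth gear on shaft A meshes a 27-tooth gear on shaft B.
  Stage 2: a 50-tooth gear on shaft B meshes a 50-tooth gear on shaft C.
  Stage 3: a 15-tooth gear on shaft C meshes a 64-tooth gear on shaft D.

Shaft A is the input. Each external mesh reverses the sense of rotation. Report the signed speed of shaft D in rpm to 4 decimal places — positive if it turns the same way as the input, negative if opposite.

Stage 1 [39T→27T]: ω = 1168.0000×39/27 = 1687.1111 rpm, dir flips to −; running = −1687.1111
Stage 2 [50T→50T]: ω = 1687.1111×50/50 = 1687.1111 rpm, dir flips to +; running = +1687.1111
Stage 3 [15T→64T]: ω = 1687.1111×15/64 = 395.4167 rpm, dir flips to −; running = −395.4167

-395.4167 rpm (opposite to input, |ω| = 395.4167 rpm)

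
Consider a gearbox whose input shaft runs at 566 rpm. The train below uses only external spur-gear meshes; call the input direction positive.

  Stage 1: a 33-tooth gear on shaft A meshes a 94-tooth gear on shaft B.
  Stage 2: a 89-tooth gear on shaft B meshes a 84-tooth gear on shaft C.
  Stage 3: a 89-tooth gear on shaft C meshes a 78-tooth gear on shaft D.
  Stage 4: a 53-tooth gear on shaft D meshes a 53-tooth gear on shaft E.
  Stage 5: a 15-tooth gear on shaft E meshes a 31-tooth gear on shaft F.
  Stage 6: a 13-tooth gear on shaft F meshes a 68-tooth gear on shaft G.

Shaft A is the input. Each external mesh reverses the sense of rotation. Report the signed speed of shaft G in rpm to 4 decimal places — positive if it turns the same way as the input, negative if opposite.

Stage 1 [33T→94T]: ω = 566.0000×33/94 = 198.7021 rpm, dir flips to −; running = −198.7021
Stage 2 [89T→84T]: ω = 198.7021×89/84 = 210.5296 rpm, dir flips to +; running = +210.5296
Stage 3 [89T→78T]: ω = 210.5296×89/78 = 240.2197 rpm, dir flips to −; running = −240.2197
Stage 4 [53T→53T]: ω = 240.2197×53/53 = 240.2197 rpm, dir flips to +; running = +240.2197
Stage 5 [15T→31T]: ω = 240.2197×15/31 = 116.2353 rpm, dir flips to −; running = −116.2353
Stage 6 [13T→68T]: ω = 116.2353×13/68 = 22.2215 rpm, dir flips to +; running = +22.2215

+22.2215 rpm (same as input, |ω| = 22.2215 rpm)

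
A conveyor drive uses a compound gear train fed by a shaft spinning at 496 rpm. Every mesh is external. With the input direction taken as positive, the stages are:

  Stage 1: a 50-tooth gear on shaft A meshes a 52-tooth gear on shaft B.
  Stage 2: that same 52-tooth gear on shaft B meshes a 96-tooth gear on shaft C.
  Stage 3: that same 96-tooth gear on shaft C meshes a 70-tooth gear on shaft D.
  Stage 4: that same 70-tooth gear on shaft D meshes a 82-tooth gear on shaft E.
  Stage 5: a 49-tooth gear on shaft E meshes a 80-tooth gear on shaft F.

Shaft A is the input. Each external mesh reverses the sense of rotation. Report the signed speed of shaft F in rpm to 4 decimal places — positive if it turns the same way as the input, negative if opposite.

Stage 1 [50T→52T]: ω = 496.0000×50/52 = 476.9231 rpm, dir flips to −; running = −476.9231
Stage 2 [52T→96T]: ω = 476.9231×52/96 = 258.3333 rpm, dir flips to +; running = +258.3333
Stage 3 [96T→70T]: ω = 258.3333×96/70 = 354.2857 rpm, dir flips to −; running = −354.2857
Stage 4 [70T→82T]: ω = 354.2857×70/82 = 302.4390 rpm, dir flips to +; running = +302.4390
Stage 5 [49T→80T]: ω = 302.4390×49/80 = 185.2439 rpm, dir flips to −; running = −185.2439

-185.2439 rpm (opposite to input, |ω| = 185.2439 rpm)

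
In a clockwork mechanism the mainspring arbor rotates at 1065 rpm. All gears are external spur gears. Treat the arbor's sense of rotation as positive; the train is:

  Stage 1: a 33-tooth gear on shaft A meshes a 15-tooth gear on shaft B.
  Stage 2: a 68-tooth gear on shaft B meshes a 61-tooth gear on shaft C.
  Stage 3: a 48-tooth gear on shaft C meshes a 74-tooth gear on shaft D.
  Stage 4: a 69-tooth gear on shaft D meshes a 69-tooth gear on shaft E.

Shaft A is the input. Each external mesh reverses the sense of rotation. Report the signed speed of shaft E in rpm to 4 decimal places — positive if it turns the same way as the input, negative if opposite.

+1694.1852 rpm (same as input, |ω| = 1694.1852 rpm)

Stage 1 [33T→15T]: ω = 1065.0000×33/15 = 2343.0000 rpm, dir flips to −; running = −2343.0000
Stage 2 [68T→61T]: ω = 2343.0000×68/61 = 2611.8689 rpm, dir flips to +; running = +2611.8689
Stage 3 [48T→74T]: ω = 2611.8689×48/74 = 1694.1852 rpm, dir flips to −; running = −1694.1852
Stage 4 [69T→69T]: ω = 1694.1852×69/69 = 1694.1852 rpm, dir flips to +; running = +1694.1852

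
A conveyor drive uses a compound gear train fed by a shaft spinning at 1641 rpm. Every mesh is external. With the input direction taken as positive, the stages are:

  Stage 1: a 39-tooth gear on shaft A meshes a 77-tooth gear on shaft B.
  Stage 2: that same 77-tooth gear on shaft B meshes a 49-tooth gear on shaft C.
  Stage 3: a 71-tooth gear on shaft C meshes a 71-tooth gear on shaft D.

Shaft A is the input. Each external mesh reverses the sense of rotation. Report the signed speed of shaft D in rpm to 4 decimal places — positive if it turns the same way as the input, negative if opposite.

Stage 1 [39T→77T]: ω = 1641.0000×39/77 = 831.1558 rpm, dir flips to −; running = −831.1558
Stage 2 [77T→49T]: ω = 831.1558×77/49 = 1306.1020 rpm, dir flips to +; running = +1306.1020
Stage 3 [71T→71T]: ω = 1306.1020×71/71 = 1306.1020 rpm, dir flips to −; running = −1306.1020

-1306.1020 rpm (opposite to input, |ω| = 1306.1020 rpm)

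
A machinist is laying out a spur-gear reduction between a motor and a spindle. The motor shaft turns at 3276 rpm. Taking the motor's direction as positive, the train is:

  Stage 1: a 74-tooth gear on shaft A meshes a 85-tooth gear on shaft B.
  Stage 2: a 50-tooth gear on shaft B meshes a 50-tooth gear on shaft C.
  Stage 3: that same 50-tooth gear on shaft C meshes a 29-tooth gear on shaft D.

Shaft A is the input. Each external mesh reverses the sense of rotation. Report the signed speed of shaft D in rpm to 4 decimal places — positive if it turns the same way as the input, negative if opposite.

-4917.3225 rpm (opposite to input, |ω| = 4917.3225 rpm)

Stage 1 [74T→85T]: ω = 3276.0000×74/85 = 2852.0471 rpm, dir flips to −; running = −2852.0471
Stage 2 [50T→50T]: ω = 2852.0471×50/50 = 2852.0471 rpm, dir flips to +; running = +2852.0471
Stage 3 [50T→29T]: ω = 2852.0471×50/29 = 4917.3225 rpm, dir flips to −; running = −4917.3225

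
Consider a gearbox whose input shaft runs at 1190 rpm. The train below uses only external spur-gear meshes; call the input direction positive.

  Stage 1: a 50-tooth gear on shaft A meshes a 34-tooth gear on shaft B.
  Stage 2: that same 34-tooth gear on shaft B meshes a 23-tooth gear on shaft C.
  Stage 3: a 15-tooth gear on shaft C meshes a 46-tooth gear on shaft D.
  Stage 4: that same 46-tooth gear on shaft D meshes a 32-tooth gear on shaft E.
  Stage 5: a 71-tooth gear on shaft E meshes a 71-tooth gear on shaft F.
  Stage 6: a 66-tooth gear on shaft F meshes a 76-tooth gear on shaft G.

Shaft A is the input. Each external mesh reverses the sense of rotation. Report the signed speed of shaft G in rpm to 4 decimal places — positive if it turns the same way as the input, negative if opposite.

Stage 1 [50T→34T]: ω = 1190.0000×50/34 = 1750.0000 rpm, dir flips to −; running = −1750.0000
Stage 2 [34T→23T]: ω = 1750.0000×34/23 = 2586.9565 rpm, dir flips to +; running = +2586.9565
Stage 3 [15T→46T]: ω = 2586.9565×15/46 = 843.5728 rpm, dir flips to −; running = −843.5728
Stage 4 [46T→32T]: ω = 843.5728×46/32 = 1212.6359 rpm, dir flips to +; running = +1212.6359
Stage 5 [71T→71T]: ω = 1212.6359×71/71 = 1212.6359 rpm, dir flips to −; running = −1212.6359
Stage 6 [66T→76T]: ω = 1212.6359×66/76 = 1053.0785 rpm, dir flips to +; running = +1053.0785

+1053.0785 rpm (same as input, |ω| = 1053.0785 rpm)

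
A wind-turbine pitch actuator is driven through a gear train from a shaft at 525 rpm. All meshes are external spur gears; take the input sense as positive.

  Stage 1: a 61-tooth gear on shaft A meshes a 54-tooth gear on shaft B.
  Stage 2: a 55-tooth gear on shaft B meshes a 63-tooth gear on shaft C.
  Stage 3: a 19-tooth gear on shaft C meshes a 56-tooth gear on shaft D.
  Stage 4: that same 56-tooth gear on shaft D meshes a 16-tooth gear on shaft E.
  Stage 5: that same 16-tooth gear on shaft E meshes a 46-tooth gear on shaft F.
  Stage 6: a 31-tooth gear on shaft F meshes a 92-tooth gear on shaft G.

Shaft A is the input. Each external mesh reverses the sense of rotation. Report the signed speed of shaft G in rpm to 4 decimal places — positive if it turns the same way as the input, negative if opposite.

Stage 1 [61T→54T]: ω = 525.0000×61/54 = 593.0556 rpm, dir flips to −; running = −593.0556
Stage 2 [55T→63T]: ω = 593.0556×55/63 = 517.7469 rpm, dir flips to +; running = +517.7469
Stage 3 [19T→56T]: ω = 517.7469×19/56 = 175.6641 rpm, dir flips to −; running = −175.6641
Stage 4 [56T→16T]: ω = 175.6641×56/16 = 614.8245 rpm, dir flips to +; running = +614.8245
Stage 5 [16T→46T]: ω = 614.8245×16/46 = 213.8520 rpm, dir flips to −; running = −213.8520
Stage 6 [31T→92T]: ω = 213.8520×31/92 = 72.0588 rpm, dir flips to +; running = +72.0588

+72.0588 rpm (same as input, |ω| = 72.0588 rpm)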